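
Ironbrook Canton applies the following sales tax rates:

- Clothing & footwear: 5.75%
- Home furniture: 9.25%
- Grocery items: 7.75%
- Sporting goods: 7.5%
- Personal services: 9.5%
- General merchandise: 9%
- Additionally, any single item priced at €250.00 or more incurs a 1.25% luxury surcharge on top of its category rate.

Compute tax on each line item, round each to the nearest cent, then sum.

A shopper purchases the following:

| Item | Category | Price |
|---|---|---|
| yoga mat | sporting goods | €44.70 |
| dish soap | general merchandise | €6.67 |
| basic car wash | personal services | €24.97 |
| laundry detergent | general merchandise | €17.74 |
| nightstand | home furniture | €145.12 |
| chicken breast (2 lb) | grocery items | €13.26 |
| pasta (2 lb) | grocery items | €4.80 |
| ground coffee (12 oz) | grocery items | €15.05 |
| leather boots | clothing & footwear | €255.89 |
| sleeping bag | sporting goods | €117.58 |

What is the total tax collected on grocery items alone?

Chicken breast (2 lb) €13.26: grocery items → 7.75% → €1.03
Pasta (2 lb) €4.80: grocery items → 7.75% → €0.37
Ground coffee (12 oz) €15.05: grocery items → 7.75% → €1.17
Tax on grocery items = €1.03 + €0.37 + €1.17 = €2.57

€2.57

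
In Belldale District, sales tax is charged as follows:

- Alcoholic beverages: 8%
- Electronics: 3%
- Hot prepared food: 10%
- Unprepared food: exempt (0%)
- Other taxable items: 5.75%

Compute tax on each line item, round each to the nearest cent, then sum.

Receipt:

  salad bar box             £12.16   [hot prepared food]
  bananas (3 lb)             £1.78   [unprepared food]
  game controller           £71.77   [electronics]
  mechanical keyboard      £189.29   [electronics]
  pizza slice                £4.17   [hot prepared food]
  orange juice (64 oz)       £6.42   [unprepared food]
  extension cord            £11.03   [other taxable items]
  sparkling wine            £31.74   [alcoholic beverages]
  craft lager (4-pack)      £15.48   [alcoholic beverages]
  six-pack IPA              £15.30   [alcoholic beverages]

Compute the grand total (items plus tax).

Salad bar box £12.16: hot prepared food → 10% → £1.22
Bananas (3 lb) £1.78: unprepared food → 0% → £0.00
Game controller £71.77: electronics → 3% → £2.15
Mechanical keyboard £189.29: electronics → 3% → £5.68
Pizza slice £4.17: hot prepared food → 10% → £0.42
Orange juice (64 oz) £6.42: unprepared food → 0% → £0.00
Extension cord £11.03: other taxable items → 5.75% → £0.63
Sparkling wine £31.74: alcoholic beverages → 8% → £2.54
Craft lager (4-pack) £15.48: alcoholic beverages → 8% → £1.24
Six-pack IPA £15.30: alcoholic beverages → 8% → £1.22
Subtotal = £359.14; tax = £15.10; total due = £374.24

£374.24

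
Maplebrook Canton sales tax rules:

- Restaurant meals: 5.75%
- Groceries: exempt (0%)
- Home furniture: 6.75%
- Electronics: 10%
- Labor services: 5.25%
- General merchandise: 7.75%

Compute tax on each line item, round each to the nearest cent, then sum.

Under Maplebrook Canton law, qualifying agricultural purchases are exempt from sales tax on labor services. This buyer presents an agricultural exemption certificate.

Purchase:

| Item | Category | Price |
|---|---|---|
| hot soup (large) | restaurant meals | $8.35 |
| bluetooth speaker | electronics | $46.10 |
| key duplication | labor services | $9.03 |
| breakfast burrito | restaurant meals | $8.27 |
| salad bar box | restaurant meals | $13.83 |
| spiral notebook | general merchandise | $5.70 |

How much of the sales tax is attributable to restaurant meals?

$1.76

Hot soup (large) $8.35: restaurant meals → 5.75% → $0.48
Breakfast burrito $8.27: restaurant meals → 5.75% → $0.48
Salad bar box $13.83: restaurant meals → 5.75% → $0.80
Tax on restaurant meals = $0.48 + $0.48 + $0.80 = $1.76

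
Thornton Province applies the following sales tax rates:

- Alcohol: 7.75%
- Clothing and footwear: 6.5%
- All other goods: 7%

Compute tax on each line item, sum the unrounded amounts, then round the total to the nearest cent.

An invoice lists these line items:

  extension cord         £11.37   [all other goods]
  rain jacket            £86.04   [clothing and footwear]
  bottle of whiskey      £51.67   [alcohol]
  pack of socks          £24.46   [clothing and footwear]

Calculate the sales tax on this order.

Extension cord £11.37: all other goods → 7% → £0.7959
Rain jacket £86.04: clothing and footwear → 6.5% → £5.5926
Bottle of whiskey £51.67: alcohol → 7.75% → £4.004425
Pack of socks £24.46: clothing and footwear → 6.5% → £1.5899
Unrounded tax sum = £11.982825 → £11.98

£11.98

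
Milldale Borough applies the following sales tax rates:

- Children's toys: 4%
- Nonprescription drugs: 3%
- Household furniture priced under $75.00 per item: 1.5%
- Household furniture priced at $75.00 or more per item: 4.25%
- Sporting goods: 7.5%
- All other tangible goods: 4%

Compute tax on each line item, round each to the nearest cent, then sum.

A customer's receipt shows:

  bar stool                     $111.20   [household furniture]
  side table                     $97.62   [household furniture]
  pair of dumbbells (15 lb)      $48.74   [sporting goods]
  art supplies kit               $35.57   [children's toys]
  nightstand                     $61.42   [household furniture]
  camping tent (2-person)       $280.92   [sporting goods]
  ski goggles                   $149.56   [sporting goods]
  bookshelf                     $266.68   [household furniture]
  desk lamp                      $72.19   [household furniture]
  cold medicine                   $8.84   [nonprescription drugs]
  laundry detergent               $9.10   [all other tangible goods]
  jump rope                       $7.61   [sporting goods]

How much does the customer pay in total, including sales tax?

$1210.23

Bar stool $111.20: household furniture, $75.00 or more → 4.25% → $4.73
Side table $97.62: household furniture, $75.00 or more → 4.25% → $4.15
Pair of dumbbells (15 lb) $48.74: sporting goods → 7.5% → $3.66
Art supplies kit $35.57: children's toys → 4% → $1.42
Nightstand $61.42: household furniture, under $75.00 → 1.5% → $0.92
Camping tent (2-person) $280.92: sporting goods → 7.5% → $21.07
Ski goggles $149.56: sporting goods → 7.5% → $11.22
Bookshelf $266.68: household furniture, $75.00 or more → 4.25% → $11.33
Desk lamp $72.19: household furniture, under $75.00 → 1.5% → $1.08
Cold medicine $8.84: nonprescription drugs → 3% → $0.27
Laundry detergent $9.10: all other tangible goods → 4% → $0.36
Jump rope $7.61: sporting goods → 7.5% → $0.57
Subtotal = $1149.45; tax = $60.78; total due = $1210.23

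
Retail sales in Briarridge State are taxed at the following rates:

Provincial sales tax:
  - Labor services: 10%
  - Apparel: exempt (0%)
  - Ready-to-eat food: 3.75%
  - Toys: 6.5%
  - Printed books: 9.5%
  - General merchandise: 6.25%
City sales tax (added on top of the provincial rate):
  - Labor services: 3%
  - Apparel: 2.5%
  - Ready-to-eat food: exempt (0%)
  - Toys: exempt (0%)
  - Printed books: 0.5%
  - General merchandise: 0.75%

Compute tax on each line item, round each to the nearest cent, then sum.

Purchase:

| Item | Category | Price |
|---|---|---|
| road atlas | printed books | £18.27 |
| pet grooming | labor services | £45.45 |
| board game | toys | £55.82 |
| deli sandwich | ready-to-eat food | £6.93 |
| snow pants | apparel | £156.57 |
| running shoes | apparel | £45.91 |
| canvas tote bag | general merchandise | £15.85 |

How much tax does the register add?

Road atlas £18.27: printed books → 9.5% + 0.5% city = 10% → £1.83
Pet grooming £45.45: labor services → 10% + 3% city = 13% → £5.91
Board game £55.82: toys → 6.5% + 0% city = 6.5% → £3.63
Deli sandwich £6.93: ready-to-eat food → 3.75% + 0% city = 3.75% → £0.26
Snow pants £156.57: apparel → 0% + 2.5% city = 2.5% → £3.91
Running shoes £45.91: apparel → 0% + 2.5% city = 2.5% → £1.15
Canvas tote bag £15.85: general merchandise → 6.25% + 0.75% city = 7% → £1.11
Total tax = £1.83 + £5.91 + £3.63 + £0.26 + £3.91 + £1.15 + £1.11 = £17.80

£17.80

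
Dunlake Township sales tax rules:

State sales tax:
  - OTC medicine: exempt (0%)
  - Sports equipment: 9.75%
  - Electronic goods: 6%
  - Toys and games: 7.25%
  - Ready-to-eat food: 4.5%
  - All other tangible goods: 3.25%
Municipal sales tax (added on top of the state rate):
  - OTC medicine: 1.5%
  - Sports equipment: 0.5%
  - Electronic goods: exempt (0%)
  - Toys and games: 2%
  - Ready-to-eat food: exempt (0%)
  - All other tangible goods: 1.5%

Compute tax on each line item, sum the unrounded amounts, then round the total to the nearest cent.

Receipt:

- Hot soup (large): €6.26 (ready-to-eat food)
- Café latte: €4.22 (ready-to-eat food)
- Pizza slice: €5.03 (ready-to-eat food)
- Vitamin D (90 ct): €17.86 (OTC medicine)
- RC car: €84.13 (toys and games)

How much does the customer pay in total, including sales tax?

Hot soup (large) €6.26: ready-to-eat food → 4.5% + 0% municipal = 4.5% → €0.2817
Café latte €4.22: ready-to-eat food → 4.5% + 0% municipal = 4.5% → €0.1899
Pizza slice €5.03: ready-to-eat food → 4.5% + 0% municipal = 4.5% → €0.22635
Vitamin D (90 ct) €17.86: OTC medicine → 0% + 1.5% municipal = 1.5% → €0.2679
RC car €84.13: toys and games → 7.25% + 2% municipal = 9.25% → €7.782025
Subtotal = €117.50; unrounded tax = €8.747875 → €8.75; total due = €126.25

€126.25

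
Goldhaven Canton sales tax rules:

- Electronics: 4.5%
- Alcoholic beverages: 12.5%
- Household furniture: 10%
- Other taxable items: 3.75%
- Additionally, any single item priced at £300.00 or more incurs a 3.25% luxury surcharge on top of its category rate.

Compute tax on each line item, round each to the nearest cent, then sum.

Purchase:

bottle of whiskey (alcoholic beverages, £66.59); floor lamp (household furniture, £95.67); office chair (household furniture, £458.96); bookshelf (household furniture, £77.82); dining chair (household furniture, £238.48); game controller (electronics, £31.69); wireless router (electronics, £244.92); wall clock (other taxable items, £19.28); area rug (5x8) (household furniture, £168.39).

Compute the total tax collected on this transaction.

£140.34

Bottle of whiskey £66.59: alcoholic beverages → 12.5% → £8.32
Floor lamp £95.67: household furniture → 10% → £9.57
Office chair £458.96: household furniture → 10% + 3.25% surcharge = 13.25% → £60.81
Bookshelf £77.82: household furniture → 10% → £7.78
Dining chair £238.48: household furniture → 10% → £23.85
Game controller £31.69: electronics → 4.5% → £1.43
Wireless router £244.92: electronics → 4.5% → £11.02
Wall clock £19.28: other taxable items → 3.75% → £0.72
Area rug (5x8) £168.39: household furniture → 10% → £16.84
Total tax = £8.32 + £9.57 + £60.81 + £7.78 + £23.85 + £1.43 + £11.02 + £0.72 + £16.84 = £140.34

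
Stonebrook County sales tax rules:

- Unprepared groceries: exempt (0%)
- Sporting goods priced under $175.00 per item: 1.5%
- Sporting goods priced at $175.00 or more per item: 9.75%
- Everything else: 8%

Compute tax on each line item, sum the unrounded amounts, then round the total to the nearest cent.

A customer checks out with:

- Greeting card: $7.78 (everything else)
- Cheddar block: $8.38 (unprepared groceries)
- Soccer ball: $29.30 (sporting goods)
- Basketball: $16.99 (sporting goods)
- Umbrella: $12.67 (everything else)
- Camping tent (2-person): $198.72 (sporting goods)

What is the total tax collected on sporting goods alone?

Soccer ball $29.30: sporting goods, under $175.00 → 1.5% → $0.4395
Basketball $16.99: sporting goods, under $175.00 → 1.5% → $0.25485
Camping tent (2-person) $198.72: sporting goods, $175.00 or more → 9.75% → $19.3752
Tax on sporting goods: unrounded sum = $20.06955 → $20.07

$20.07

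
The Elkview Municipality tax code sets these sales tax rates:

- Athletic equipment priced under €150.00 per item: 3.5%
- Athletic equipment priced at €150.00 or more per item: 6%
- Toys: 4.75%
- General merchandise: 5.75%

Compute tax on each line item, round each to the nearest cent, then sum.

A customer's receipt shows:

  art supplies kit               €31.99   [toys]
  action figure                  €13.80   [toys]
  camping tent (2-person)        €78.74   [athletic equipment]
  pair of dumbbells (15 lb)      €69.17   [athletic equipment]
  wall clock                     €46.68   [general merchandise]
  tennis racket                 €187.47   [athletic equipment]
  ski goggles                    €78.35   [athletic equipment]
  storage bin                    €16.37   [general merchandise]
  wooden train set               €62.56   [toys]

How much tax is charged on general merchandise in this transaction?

€3.62

Wall clock €46.68: general merchandise → 5.75% → €2.68
Storage bin €16.37: general merchandise → 5.75% → €0.94
Tax on general merchandise = €2.68 + €0.94 = €3.62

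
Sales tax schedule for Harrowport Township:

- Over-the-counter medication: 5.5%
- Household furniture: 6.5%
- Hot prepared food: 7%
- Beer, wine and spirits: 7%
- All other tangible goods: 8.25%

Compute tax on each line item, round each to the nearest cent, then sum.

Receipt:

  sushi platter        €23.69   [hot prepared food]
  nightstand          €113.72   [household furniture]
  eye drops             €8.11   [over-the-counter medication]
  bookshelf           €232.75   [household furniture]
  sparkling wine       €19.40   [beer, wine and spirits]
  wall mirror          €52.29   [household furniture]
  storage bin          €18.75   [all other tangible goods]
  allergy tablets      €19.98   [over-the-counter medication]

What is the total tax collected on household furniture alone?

Nightstand €113.72: household furniture → 6.5% → €7.39
Bookshelf €232.75: household furniture → 6.5% → €15.13
Wall mirror €52.29: household furniture → 6.5% → €3.40
Tax on household furniture = €7.39 + €15.13 + €3.40 = €25.92

€25.92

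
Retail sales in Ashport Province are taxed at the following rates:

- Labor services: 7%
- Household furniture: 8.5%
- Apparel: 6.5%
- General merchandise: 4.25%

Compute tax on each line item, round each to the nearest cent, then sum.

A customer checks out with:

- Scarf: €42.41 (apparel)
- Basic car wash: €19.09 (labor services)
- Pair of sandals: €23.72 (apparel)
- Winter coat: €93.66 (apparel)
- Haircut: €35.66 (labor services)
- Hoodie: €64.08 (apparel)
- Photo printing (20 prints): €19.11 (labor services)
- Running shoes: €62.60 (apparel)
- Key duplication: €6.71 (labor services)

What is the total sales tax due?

€24.28

Scarf €42.41: apparel → 6.5% → €2.76
Basic car wash €19.09: labor services → 7% → €1.34
Pair of sandals €23.72: apparel → 6.5% → €1.54
Winter coat €93.66: apparel → 6.5% → €6.09
Haircut €35.66: labor services → 7% → €2.50
Hoodie €64.08: apparel → 6.5% → €4.17
Photo printing (20 prints) €19.11: labor services → 7% → €1.34
Running shoes €62.60: apparel → 6.5% → €4.07
Key duplication €6.71: labor services → 7% → €0.47
Total tax = €2.76 + €1.34 + €1.54 + €6.09 + €2.50 + €4.17 + €1.34 + €4.07 + €0.47 = €24.28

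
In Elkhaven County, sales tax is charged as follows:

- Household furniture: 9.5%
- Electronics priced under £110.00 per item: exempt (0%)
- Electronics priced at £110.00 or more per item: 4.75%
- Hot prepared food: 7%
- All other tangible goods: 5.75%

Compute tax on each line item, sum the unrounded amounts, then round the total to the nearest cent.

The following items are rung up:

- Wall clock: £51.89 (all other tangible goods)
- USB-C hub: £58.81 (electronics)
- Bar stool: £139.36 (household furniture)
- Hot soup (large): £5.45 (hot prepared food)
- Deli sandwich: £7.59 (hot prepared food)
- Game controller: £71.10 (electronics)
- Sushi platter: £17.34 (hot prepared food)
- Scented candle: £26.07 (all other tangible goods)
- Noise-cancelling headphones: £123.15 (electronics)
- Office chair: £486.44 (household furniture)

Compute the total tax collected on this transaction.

£71.91

Wall clock £51.89: all other tangible goods → 5.75% → £2.983675
USB-C hub £58.81: electronics, under £110.00 → 0% → £0.00
Bar stool £139.36: household furniture → 9.5% → £13.2392
Hot soup (large) £5.45: hot prepared food → 7% → £0.3815
Deli sandwich £7.59: hot prepared food → 7% → £0.5313
Game controller £71.10: electronics, under £110.00 → 0% → £0.00
Sushi platter £17.34: hot prepared food → 7% → £1.2138
Scented candle £26.07: all other tangible goods → 5.75% → £1.499025
Noise-cancelling headphones £123.15: electronics, £110.00 or more → 4.75% → £5.849625
Office chair £486.44: household furniture → 9.5% → £46.2118
Unrounded tax sum = £71.909925 → £71.91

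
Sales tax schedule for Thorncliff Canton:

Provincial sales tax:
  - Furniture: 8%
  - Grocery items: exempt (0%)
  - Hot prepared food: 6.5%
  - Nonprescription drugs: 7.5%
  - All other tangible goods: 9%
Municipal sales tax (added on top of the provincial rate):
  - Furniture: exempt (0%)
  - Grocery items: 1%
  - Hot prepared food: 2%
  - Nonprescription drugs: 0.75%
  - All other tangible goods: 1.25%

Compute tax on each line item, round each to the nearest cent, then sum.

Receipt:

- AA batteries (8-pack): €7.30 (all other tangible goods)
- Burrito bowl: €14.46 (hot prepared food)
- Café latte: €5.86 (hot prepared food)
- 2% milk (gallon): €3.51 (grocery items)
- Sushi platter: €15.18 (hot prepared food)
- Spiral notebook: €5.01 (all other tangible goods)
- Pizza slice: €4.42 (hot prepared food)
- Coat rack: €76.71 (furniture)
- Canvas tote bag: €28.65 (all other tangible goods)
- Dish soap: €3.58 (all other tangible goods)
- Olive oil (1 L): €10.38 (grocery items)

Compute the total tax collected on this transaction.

AA batteries (8-pack) €7.30: all other tangible goods → 9% + 1.25% municipal = 10.25% → €0.75
Burrito bowl €14.46: hot prepared food → 6.5% + 2% municipal = 8.5% → €1.23
Café latte €5.86: hot prepared food → 6.5% + 2% municipal = 8.5% → €0.50
2% milk (gallon) €3.51: grocery items → 0% + 1% municipal = 1% → €0.04
Sushi platter €15.18: hot prepared food → 6.5% + 2% municipal = 8.5% → €1.29
Spiral notebook €5.01: all other tangible goods → 9% + 1.25% municipal = 10.25% → €0.51
Pizza slice €4.42: hot prepared food → 6.5% + 2% municipal = 8.5% → €0.38
Coat rack €76.71: furniture → 8% + 0% municipal = 8% → €6.14
Canvas tote bag €28.65: all other tangible goods → 9% + 1.25% municipal = 10.25% → €2.94
Dish soap €3.58: all other tangible goods → 9% + 1.25% municipal = 10.25% → €0.37
Olive oil (1 L) €10.38: grocery items → 0% + 1% municipal = 1% → €0.10
Total tax = €0.75 + €1.23 + €0.50 + €0.04 + €1.29 + €0.51 + €0.38 + €6.14 + €2.94 + €0.37 + €0.10 = €14.25

€14.25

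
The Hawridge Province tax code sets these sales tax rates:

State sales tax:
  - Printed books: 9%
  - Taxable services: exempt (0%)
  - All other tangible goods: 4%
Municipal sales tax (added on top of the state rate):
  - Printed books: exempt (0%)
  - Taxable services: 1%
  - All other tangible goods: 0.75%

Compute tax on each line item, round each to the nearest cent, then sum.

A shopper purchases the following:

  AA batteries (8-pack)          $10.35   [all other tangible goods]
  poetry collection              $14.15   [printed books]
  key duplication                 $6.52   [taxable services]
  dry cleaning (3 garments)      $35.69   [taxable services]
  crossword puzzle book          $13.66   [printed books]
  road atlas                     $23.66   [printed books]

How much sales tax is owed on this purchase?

AA batteries (8-pack) $10.35: all other tangible goods → 4% + 0.75% municipal = 4.75% → $0.49
Poetry collection $14.15: printed books → 9% + 0% municipal = 9% → $1.27
Key duplication $6.52: taxable services → 0% + 1% municipal = 1% → $0.07
Dry cleaning (3 garments) $35.69: taxable services → 0% + 1% municipal = 1% → $0.36
Crossword puzzle book $13.66: printed books → 9% + 0% municipal = 9% → $1.23
Road atlas $23.66: printed books → 9% + 0% municipal = 9% → $2.13
Total tax = $0.49 + $1.27 + $0.07 + $0.36 + $1.23 + $2.13 = $5.55

$5.55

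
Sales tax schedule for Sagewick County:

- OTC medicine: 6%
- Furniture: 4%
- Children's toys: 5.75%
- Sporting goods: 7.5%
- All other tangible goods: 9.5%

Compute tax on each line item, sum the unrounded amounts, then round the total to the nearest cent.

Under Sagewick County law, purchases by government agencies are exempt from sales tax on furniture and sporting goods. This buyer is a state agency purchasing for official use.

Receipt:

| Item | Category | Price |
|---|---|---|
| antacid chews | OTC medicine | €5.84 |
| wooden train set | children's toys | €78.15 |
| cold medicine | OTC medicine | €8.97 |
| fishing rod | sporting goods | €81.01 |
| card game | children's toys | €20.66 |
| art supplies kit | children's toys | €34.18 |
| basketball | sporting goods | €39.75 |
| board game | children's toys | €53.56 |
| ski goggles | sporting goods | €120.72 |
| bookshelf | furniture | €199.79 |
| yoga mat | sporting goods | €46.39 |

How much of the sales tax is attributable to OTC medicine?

Antacid chews €5.84: OTC medicine → 6% → €0.3504
Cold medicine €8.97: OTC medicine → 6% → €0.5382
Tax on OTC medicine: unrounded sum = €0.8886 → €0.89

€0.89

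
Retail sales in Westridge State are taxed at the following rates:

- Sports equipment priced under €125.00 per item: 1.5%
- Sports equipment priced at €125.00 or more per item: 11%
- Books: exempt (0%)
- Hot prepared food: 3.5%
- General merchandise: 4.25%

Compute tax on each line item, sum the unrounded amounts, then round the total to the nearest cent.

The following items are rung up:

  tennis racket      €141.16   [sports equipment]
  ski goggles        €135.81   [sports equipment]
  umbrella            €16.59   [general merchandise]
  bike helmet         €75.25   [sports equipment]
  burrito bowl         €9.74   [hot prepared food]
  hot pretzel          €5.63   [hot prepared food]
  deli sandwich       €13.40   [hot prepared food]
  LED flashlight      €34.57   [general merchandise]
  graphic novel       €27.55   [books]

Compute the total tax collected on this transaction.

Tennis racket €141.16: sports equipment, €125.00 or more → 11% → €15.5276
Ski goggles €135.81: sports equipment, €125.00 or more → 11% → €14.9391
Umbrella €16.59: general merchandise → 4.25% → €0.705075
Bike helmet €75.25: sports equipment, under €125.00 → 1.5% → €1.12875
Burrito bowl €9.74: hot prepared food → 3.5% → €0.3409
Hot pretzel €5.63: hot prepared food → 3.5% → €0.19705
Deli sandwich €13.40: hot prepared food → 3.5% → €0.469
LED flashlight €34.57: general merchandise → 4.25% → €1.469225
Graphic novel €27.55: books → 0% → €0.00
Unrounded tax sum = €34.7767 → €34.78

€34.78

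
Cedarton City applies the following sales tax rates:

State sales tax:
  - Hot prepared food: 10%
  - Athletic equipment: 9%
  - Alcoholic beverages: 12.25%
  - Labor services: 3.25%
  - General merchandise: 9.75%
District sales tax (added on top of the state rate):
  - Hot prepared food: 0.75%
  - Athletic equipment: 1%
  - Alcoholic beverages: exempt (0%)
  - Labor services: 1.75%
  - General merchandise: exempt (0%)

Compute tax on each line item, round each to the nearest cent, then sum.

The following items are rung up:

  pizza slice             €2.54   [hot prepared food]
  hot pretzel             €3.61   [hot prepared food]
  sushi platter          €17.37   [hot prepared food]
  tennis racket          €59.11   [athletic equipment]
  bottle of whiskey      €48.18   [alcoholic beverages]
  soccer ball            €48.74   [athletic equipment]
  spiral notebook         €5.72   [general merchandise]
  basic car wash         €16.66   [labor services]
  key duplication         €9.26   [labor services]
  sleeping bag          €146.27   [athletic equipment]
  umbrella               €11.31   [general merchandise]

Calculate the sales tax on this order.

Pizza slice €2.54: hot prepared food → 10% + 0.75% district = 10.75% → €0.27
Hot pretzel €3.61: hot prepared food → 10% + 0.75% district = 10.75% → €0.39
Sushi platter €17.37: hot prepared food → 10% + 0.75% district = 10.75% → €1.87
Tennis racket €59.11: athletic equipment → 9% + 1% district = 10% → €5.91
Bottle of whiskey €48.18: alcoholic beverages → 12.25% + 0% district = 12.25% → €5.90
Soccer ball €48.74: athletic equipment → 9% + 1% district = 10% → €4.87
Spiral notebook €5.72: general merchandise → 9.75% + 0% district = 9.75% → €0.56
Basic car wash €16.66: labor services → 3.25% + 1.75% district = 5% → €0.83
Key duplication €9.26: labor services → 3.25% + 1.75% district = 5% → €0.46
Sleeping bag €146.27: athletic equipment → 9% + 1% district = 10% → €14.63
Umbrella €11.31: general merchandise → 9.75% + 0% district = 9.75% → €1.10
Total tax = €0.27 + €0.39 + €1.87 + €5.91 + €5.90 + €4.87 + €0.56 + €0.83 + €0.46 + €14.63 + €1.10 = €36.79

€36.79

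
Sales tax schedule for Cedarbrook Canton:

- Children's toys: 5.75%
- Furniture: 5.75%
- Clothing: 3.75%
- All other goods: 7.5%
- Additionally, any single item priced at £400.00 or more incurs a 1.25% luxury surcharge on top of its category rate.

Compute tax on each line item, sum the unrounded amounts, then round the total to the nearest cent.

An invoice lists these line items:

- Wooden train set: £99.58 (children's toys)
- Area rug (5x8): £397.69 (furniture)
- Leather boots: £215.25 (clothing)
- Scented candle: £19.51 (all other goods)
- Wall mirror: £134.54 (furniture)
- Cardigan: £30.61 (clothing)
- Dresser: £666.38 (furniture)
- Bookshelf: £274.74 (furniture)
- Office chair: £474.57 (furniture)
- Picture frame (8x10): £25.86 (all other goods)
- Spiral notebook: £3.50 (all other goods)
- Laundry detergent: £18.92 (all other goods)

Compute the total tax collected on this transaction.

Wooden train set £99.58: children's toys → 5.75% → £5.72585
Area rug (5x8) £397.69: furniture → 5.75% → £22.867175
Leather boots £215.25: clothing → 3.75% → £8.071875
Scented candle £19.51: all other goods → 7.5% → £1.46325
Wall mirror £134.54: furniture → 5.75% → £7.73605
Cardigan £30.61: clothing → 3.75% → £1.147875
Dresser £666.38: furniture → 5.75% + 1.25% surcharge = 7% → £46.6466
Bookshelf £274.74: furniture → 5.75% → £15.79755
Office chair £474.57: furniture → 5.75% + 1.25% surcharge = 7% → £33.2199
Picture frame (8x10) £25.86: all other goods → 7.5% → £1.9395
Spiral notebook £3.50: all other goods → 7.5% → £0.2625
Laundry detergent £18.92: all other goods → 7.5% → £1.419
Unrounded tax sum = £146.297125 → £146.30

£146.30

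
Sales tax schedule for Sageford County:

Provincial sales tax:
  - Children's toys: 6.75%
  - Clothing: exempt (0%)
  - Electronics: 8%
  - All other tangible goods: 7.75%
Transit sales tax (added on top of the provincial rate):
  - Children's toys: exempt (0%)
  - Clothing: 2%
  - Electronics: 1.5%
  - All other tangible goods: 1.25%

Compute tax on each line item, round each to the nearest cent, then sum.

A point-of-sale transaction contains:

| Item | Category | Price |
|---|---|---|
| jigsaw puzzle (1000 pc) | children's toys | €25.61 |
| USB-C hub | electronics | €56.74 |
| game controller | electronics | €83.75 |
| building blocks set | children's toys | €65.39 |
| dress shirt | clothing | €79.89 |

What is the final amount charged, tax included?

Jigsaw puzzle (1000 pc) €25.61: children's toys → 6.75% + 0% transit = 6.75% → €1.73
USB-C hub €56.74: electronics → 8% + 1.5% transit = 9.5% → €5.39
Game controller €83.75: electronics → 8% + 1.5% transit = 9.5% → €7.96
Building blocks set €65.39: children's toys → 6.75% + 0% transit = 6.75% → €4.41
Dress shirt €79.89: clothing → 0% + 2% transit = 2% → €1.60
Subtotal = €311.38; tax = €21.09; total due = €332.47

€332.47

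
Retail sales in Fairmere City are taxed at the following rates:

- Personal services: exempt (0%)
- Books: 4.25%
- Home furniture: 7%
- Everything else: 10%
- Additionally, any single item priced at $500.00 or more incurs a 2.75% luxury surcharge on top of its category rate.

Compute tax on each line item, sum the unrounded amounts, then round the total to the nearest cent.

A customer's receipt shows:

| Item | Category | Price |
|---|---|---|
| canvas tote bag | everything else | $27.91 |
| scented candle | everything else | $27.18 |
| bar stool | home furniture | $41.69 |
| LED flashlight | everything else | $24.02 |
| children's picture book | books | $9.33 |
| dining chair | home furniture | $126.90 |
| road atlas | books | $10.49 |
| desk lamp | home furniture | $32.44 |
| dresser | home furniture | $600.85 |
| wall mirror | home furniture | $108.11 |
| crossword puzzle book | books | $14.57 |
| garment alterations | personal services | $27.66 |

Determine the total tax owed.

Canvas tote bag $27.91: everything else → 10% → $2.791
Scented candle $27.18: everything else → 10% → $2.718
Bar stool $41.69: home furniture → 7% → $2.9183
LED flashlight $24.02: everything else → 10% → $2.402
Children's picture book $9.33: books → 4.25% → $0.396525
Dining chair $126.90: home furniture → 7% → $8.883
Road atlas $10.49: books → 4.25% → $0.445825
Desk lamp $32.44: home furniture → 7% → $2.2708
Dresser $600.85: home furniture → 7% + 2.75% surcharge = 9.75% → $58.582875
Wall mirror $108.11: home furniture → 7% → $7.5677
Crossword puzzle book $14.57: books → 4.25% → $0.619225
Garment alterations $27.66: personal services → 0% → $0.00
Unrounded tax sum = $89.59525 → $89.60

$89.60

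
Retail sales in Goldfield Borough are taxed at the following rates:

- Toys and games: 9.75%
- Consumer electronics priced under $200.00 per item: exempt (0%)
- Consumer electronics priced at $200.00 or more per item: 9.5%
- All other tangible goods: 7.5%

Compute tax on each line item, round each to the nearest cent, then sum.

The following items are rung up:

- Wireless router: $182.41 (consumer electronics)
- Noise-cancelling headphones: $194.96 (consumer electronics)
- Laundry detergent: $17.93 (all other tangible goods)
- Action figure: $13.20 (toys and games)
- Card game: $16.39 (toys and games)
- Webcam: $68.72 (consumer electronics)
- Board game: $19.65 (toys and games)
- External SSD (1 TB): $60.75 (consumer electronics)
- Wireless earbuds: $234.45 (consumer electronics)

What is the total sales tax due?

$28.42

Wireless router $182.41: consumer electronics, under $200.00 → 0% → $0.00
Noise-cancelling headphones $194.96: consumer electronics, under $200.00 → 0% → $0.00
Laundry detergent $17.93: all other tangible goods → 7.5% → $1.34
Action figure $13.20: toys and games → 9.75% → $1.29
Card game $16.39: toys and games → 9.75% → $1.60
Webcam $68.72: consumer electronics, under $200.00 → 0% → $0.00
Board game $19.65: toys and games → 9.75% → $1.92
External SSD (1 TB) $60.75: consumer electronics, under $200.00 → 0% → $0.00
Wireless earbuds $234.45: consumer electronics, $200.00 or more → 9.5% → $22.27
Total tax = $1.34 + $1.29 + $1.60 + $1.92 + $22.27 = $28.42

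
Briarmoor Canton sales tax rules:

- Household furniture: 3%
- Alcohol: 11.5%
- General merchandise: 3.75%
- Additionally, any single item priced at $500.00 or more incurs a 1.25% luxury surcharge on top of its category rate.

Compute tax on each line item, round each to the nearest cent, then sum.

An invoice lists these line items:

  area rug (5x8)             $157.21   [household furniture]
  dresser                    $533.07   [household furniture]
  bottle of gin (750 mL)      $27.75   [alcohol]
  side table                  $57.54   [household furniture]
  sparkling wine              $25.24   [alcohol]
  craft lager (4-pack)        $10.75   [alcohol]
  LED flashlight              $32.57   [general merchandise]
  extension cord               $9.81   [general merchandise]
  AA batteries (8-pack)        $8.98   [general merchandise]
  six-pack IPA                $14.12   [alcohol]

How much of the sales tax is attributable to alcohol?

Bottle of gin (750 mL) $27.75: alcohol → 11.5% → $3.19
Sparkling wine $25.24: alcohol → 11.5% → $2.90
Craft lager (4-pack) $10.75: alcohol → 11.5% → $1.24
Six-pack IPA $14.12: alcohol → 11.5% → $1.62
Tax on alcohol = $3.19 + $2.90 + $1.24 + $1.62 = $8.95

$8.95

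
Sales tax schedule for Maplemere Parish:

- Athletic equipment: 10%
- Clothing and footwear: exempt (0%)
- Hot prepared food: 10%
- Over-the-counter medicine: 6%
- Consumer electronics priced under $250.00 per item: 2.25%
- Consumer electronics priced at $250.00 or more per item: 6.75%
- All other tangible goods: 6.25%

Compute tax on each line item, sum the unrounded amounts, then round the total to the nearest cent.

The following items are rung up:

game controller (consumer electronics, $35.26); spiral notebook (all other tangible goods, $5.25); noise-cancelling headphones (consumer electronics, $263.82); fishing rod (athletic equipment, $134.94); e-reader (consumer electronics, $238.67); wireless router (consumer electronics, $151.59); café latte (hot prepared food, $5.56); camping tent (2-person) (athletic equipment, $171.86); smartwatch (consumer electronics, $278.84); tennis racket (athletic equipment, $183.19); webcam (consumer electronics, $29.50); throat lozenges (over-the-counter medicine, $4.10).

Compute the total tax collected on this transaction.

$97.00

Game controller $35.26: consumer electronics, under $250.00 → 2.25% → $0.79335
Spiral notebook $5.25: all other tangible goods → 6.25% → $0.328125
Noise-cancelling headphones $263.82: consumer electronics, $250.00 or more → 6.75% → $17.80785
Fishing rod $134.94: athletic equipment → 10% → $13.494
E-reader $238.67: consumer electronics, under $250.00 → 2.25% → $5.370075
Wireless router $151.59: consumer electronics, under $250.00 → 2.25% → $3.410775
Café latte $5.56: hot prepared food → 10% → $0.556
Camping tent (2-person) $171.86: athletic equipment → 10% → $17.186
Smartwatch $278.84: consumer electronics, $250.00 or more → 6.75% → $18.8217
Tennis racket $183.19: athletic equipment → 10% → $18.319
Webcam $29.50: consumer electronics, under $250.00 → 2.25% → $0.66375
Throat lozenges $4.10: over-the-counter medicine → 6% → $0.246
Unrounded tax sum = $96.996625 → $97.00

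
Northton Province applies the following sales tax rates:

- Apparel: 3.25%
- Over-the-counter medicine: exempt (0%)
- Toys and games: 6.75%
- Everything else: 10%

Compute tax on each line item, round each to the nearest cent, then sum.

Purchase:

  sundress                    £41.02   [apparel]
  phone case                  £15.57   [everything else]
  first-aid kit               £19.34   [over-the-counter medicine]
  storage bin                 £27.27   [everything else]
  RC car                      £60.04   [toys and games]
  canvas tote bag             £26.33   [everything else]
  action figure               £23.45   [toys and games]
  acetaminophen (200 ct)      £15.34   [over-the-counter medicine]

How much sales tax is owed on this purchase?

£13.88

Sundress £41.02: apparel → 3.25% → £1.33
Phone case £15.57: everything else → 10% → £1.56
First-aid kit £19.34: over-the-counter medicine → 0% → £0.00
Storage bin £27.27: everything else → 10% → £2.73
RC car £60.04: toys and games → 6.75% → £4.05
Canvas tote bag £26.33: everything else → 10% → £2.63
Action figure £23.45: toys and games → 6.75% → £1.58
Acetaminophen (200 ct) £15.34: over-the-counter medicine → 0% → £0.00
Total tax = £1.33 + £1.56 + £2.73 + £4.05 + £2.63 + £1.58 = £13.88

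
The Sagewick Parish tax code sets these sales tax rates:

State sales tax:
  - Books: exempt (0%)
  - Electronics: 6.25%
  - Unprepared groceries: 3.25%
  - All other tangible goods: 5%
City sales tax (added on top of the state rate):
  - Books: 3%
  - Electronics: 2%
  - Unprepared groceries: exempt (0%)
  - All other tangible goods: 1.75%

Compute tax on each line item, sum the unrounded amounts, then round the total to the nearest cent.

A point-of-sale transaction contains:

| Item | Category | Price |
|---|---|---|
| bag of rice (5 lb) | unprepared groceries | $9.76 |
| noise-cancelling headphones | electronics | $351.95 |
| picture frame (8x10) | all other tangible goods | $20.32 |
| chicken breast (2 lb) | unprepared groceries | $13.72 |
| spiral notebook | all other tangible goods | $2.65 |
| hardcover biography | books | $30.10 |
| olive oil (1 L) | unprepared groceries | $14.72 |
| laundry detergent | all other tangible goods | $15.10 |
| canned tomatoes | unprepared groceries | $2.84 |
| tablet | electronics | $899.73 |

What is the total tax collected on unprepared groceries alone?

$1.33

Bag of rice (5 lb) $9.76: unprepared groceries → 3.25% + 0% city = 3.25% → $0.3172
Chicken breast (2 lb) $13.72: unprepared groceries → 3.25% + 0% city = 3.25% → $0.4459
Olive oil (1 L) $14.72: unprepared groceries → 3.25% + 0% city = 3.25% → $0.4784
Canned tomatoes $2.84: unprepared groceries → 3.25% + 0% city = 3.25% → $0.0923
Tax on unprepared groceries: unrounded sum = $1.3338 → $1.33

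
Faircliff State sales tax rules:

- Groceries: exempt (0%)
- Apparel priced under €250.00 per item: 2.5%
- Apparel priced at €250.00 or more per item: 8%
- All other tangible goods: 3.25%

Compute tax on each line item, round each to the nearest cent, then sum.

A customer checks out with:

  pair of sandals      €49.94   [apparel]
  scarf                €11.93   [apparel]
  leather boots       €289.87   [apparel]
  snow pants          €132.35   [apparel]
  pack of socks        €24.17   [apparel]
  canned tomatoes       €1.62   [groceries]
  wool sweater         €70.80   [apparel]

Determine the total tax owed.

€30.42

Pair of sandals €49.94: apparel, under €250.00 → 2.5% → €1.25
Scarf €11.93: apparel, under €250.00 → 2.5% → €0.30
Leather boots €289.87: apparel, €250.00 or more → 8% → €23.19
Snow pants €132.35: apparel, under €250.00 → 2.5% → €3.31
Pack of socks €24.17: apparel, under €250.00 → 2.5% → €0.60
Canned tomatoes €1.62: groceries → 0% → €0.00
Wool sweater €70.80: apparel, under €250.00 → 2.5% → €1.77
Total tax = €1.25 + €0.30 + €23.19 + €3.31 + €0.60 + €1.77 = €30.42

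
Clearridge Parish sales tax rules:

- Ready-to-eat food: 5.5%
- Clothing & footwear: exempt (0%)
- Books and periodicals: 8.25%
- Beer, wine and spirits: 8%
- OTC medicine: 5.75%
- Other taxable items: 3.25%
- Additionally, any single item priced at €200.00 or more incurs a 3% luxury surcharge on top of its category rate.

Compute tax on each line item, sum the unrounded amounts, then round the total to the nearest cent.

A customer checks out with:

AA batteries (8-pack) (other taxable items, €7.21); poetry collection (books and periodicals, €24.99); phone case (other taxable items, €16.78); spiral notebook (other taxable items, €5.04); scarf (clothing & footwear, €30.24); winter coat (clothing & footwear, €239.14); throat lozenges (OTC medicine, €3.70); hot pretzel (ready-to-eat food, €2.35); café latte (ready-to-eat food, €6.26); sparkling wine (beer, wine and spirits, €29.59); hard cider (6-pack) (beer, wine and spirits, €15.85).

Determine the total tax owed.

AA batteries (8-pack) €7.21: other taxable items → 3.25% → €0.234325
Poetry collection €24.99: books and periodicals → 8.25% → €2.061675
Phone case €16.78: other taxable items → 3.25% → €0.54535
Spiral notebook €5.04: other taxable items → 3.25% → €0.1638
Scarf €30.24: clothing & footwear → 0% → €0.00
Winter coat €239.14: clothing & footwear → 0% + 3% surcharge = 3% → €7.1742
Throat lozenges €3.70: OTC medicine → 5.75% → €0.21275
Hot pretzel €2.35: ready-to-eat food → 5.5% → €0.12925
Café latte €6.26: ready-to-eat food → 5.5% → €0.3443
Sparkling wine €29.59: beer, wine and spirits → 8% → €2.3672
Hard cider (6-pack) €15.85: beer, wine and spirits → 8% → €1.268
Unrounded tax sum = €14.50085 → €14.50

€14.50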